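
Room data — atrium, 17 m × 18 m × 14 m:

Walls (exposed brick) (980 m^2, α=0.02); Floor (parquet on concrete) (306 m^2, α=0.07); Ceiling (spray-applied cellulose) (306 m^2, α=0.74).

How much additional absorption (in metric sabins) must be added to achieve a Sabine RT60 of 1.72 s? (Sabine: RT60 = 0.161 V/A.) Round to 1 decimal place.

A₁ = Σ Sᵢαᵢ = 980·0.02 + 306·0.07 + 306·0.74 = 267.460 sabins.
V = 4284 m³. Required absorption A₂ = 0.161 × 4284 / 1.72 = 401.002 sabins.
Additional absorption ΔA = 401.002 − 267.460 = 133.5 sabins.

133.5 sabins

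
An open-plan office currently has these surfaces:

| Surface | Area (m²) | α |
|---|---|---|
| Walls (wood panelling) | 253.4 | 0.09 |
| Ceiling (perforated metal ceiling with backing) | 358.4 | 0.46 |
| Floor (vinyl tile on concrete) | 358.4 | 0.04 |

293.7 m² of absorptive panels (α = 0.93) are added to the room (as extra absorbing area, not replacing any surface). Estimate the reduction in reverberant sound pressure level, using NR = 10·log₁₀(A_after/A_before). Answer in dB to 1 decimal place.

Equivalent absorption area: A_before = 253.4·0.09 + 358.4·0.46 + 358.4·0.04 = 202.006 m².
Treatment contributes 293.7·0.93 = 273.141 sabins.
New total A_after = 475.147 sabins.
NR = 10·log₁₀(475.147/202.006) = 3.7 dB.

3.7 dB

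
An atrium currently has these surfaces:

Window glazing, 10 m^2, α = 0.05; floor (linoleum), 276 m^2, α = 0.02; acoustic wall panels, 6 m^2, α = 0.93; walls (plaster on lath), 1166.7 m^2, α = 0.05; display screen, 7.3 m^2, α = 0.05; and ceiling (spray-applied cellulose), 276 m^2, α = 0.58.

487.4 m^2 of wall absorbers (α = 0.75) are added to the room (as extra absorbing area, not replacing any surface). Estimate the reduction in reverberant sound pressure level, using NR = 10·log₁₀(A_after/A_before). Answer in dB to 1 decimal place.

4.1 dB

A_before = Σ Sᵢαᵢ = 10×0.05 + 276×0.02 + 6×0.93 + 1166.7×0.05 + 7.3×0.05 + 276×0.58 = 230.380 sabins.
Added absorption = 487.4 × 0.75 = 365.550 sabins.
New total A_after = 595.930 sabins.
Reduction = 10 log₁₀(A_after/A_before) = 10 log₁₀(2.5867) = 4.1 dB.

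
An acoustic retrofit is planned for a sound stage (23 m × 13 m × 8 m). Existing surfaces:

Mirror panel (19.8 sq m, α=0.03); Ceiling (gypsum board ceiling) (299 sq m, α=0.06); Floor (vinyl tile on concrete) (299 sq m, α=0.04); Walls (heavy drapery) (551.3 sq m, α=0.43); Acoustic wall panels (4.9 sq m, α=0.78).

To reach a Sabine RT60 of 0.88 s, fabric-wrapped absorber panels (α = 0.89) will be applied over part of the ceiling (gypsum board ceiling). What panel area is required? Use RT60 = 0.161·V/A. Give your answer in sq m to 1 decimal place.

200.3

Total absorption A₁ = 19.8×0.03 + 299×0.06 + 299×0.04 + 551.3×0.43 + 4.9×0.78
  = 0.594 + 17.940 + 11.960 + 237.059 + 3.822 = 271.375 sq m sabins.
Required A₂ = 0.161·2392/0.88 = 437.627 sabins.
Absorption to add: 437.627 − 271.375 = 166.252 sabins.
Each sq m of panel replacing the ceiling (gypsum board ceiling) adds (0.89 − 0.06) = 0.83 sabins.
Panel area = 166.252 / 0.83 = 200.3 sq m.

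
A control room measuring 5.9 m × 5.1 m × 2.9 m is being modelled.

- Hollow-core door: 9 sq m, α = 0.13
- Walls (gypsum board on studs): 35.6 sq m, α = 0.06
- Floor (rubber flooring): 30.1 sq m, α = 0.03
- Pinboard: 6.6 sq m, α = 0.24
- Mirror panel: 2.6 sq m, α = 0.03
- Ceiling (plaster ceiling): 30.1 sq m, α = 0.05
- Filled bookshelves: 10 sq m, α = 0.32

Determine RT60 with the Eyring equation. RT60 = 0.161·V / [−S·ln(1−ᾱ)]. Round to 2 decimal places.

Total surface area S = 9 + 35.6 + 30.1 + 6.6 + 2.6 + 30.1 + 10 = 124.0 sq m.
Absorption A = 9·0.13 + 35.6·0.06 + 30.1·0.03 + 6.6·0.24 + 2.6·0.03 + 30.1·0.05 + 10·0.32 = 10.576 sabins.
Mean coefficient ᾱ = A/S = 0.0853.
−S·ln(1−ᾱ) = −124.0 × ln(1 − 0.0853) = 11.056.
V = 5.9 × 5.1 × 2.9 = 87.261 m³.
T = 0.161·V/[−S·ln(1−ᾱ)] = 0.161·87.261/11.056 = 1.27 s.

1.27 s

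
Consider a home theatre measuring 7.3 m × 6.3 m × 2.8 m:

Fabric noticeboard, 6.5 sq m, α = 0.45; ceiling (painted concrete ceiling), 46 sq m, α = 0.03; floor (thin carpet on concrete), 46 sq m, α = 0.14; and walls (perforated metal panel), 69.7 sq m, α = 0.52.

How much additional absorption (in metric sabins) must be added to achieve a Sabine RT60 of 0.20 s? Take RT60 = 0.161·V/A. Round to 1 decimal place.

56.7 sabins

Total absorption A₁ = 6.5×0.45 + 46×0.03 + 46×0.14 + 69.7×0.52
  = 2.925 + 1.380 + 6.440 + 36.244 = 46.989 sq m sabins.
For T = 0.20 s, need A₂ = 0.161·V/T = 0.161·128.772/0.20 = 103.661 sabins.
Additional absorption ΔA = 103.661 − 46.989 = 56.7 sabins.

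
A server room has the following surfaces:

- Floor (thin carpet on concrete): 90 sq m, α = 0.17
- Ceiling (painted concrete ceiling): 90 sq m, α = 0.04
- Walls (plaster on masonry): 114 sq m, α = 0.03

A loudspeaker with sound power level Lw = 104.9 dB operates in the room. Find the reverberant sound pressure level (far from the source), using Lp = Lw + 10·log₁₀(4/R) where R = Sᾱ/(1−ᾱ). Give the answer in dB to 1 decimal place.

97.1 dB

Σ(Sᵢαᵢ) = 90×0.17 + 90×0.04 + 114×0.03 = 22.320; total area S = 294.0 sq m.
ᾱ = 0.0759, so room constant R = A/(1−ᾱ) = 24.153 sq m.
Lp = 104.9 + 10·log₁₀(4/24.153) = 104.9 + (-7.81) = 97.1 dB.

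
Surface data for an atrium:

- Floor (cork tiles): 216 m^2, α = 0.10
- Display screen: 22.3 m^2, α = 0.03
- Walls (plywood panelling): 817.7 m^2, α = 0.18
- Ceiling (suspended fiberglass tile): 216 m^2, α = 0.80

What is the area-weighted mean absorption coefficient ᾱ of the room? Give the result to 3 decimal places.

S = Σ Sᵢ = 216 + 22.3 + 817.7 + 216 = 1272.0 m^2.
A = 216·0.10 + 22.3·0.03 + 817.7·0.18 + 216·0.80 = 342.255 sabins.
ᾱ = 342.255 / 1272.0 = 0.269.

0.269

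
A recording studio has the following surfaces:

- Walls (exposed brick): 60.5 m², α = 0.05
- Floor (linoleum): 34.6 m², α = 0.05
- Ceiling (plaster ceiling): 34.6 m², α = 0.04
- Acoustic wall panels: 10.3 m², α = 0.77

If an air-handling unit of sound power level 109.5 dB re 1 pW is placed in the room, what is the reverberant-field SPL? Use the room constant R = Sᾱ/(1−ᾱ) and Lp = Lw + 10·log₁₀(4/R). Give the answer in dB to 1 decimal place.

Σ(Sᵢαᵢ) = 60.5·0.05 + 34.6·0.05 + 34.6·0.04 + 10.3·0.77 = 14.070; total area S = 140.0 m².
ᾱ = 0.1005, so room constant R = A/(1−ᾱ) = 15.642 m².
Lp = 109.5 + 10·log₁₀(4/15.642) = 109.5 + (-5.92) = 103.6 dB.

103.6 dB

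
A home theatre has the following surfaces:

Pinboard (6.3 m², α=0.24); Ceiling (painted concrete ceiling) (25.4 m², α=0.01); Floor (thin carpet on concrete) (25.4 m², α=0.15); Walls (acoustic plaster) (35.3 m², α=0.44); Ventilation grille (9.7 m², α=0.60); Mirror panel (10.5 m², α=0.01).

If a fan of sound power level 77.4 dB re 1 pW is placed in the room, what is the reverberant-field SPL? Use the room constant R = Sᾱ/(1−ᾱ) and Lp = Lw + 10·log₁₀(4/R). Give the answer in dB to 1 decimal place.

A = 27.033 sabins; S = 112.6 m².
ᾱ = 0.2401, so room constant R = A/(1−ᾱ) = 35.574 m².
Lp = Lw + 10 log₁₀(4/R) = 77.4 -9.49 = 67.9 dB.

67.9 dB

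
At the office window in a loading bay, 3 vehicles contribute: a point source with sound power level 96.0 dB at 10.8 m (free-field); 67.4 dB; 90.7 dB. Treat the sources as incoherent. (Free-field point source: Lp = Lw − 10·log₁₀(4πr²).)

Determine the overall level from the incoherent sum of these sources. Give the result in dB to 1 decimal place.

90.7 dB

Source at 10.8 m: Lp = 96.0 − 10·log₁₀(4π·10.8²) = 96.0 − 10·log₁₀(1465.741) = 64.3 dB.
Converting to relative power and adding: 10^(64.3/10) + 10^(67.4/10) + 10^(90.7/10) = 1.183e+09.
Combined level = 10 log₁₀(1.183e+09) = 90.7 dB.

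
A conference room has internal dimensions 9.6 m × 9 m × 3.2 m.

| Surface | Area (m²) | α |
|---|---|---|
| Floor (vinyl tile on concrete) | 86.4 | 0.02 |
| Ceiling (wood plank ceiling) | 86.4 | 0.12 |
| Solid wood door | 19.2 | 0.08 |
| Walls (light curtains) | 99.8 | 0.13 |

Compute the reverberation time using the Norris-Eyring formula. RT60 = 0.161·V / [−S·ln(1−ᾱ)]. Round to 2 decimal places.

1.60 s

S = Σ Sᵢ = 291.8 m².
Absorption A = 86.4×0.02 + 86.4×0.12 + 19.2×0.08 + 99.8×0.13 = 26.606 sabins.
ᾱ = 26.606 / 291.8 = 0.0912.
−S·ln(1−ᾱ) = −291.8 × ln(1 − 0.0912) = 27.905.
V = 9.6 × 9 × 3.2 = 276.48 m³.
RT60 = 0.161 × 276.48 / 27.905 = 1.60 s.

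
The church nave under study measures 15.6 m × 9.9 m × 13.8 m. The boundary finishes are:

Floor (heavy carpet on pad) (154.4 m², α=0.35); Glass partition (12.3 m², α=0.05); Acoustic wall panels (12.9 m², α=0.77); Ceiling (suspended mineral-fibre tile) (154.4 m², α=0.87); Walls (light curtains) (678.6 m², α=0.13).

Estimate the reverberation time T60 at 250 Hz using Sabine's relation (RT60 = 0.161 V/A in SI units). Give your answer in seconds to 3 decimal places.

Equivalent absorption area: A = 154.4×0.35 + 12.3×0.05 + 12.9×0.77 + 154.4×0.87 + 678.6×0.13 = 287.134 m².
Room volume: 2131.272 m³.
T = 0.161 V/A = 0.161·2131.272/287.134 = 1.195 s.

1.195 seconds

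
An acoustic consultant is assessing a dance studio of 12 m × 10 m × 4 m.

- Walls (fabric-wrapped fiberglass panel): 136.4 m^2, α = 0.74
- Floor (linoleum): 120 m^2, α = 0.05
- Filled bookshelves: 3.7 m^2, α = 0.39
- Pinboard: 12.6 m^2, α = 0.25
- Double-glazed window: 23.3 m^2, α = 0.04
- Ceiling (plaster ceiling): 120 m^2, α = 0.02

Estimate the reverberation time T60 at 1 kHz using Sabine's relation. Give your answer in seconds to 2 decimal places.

Total absorption A = 136.4*0.74 + 120*0.05 + 3.7*0.39 + 12.6*0.25 + 23.3*0.04 + 120*0.02
  = 100.936 + 6.000 + 1.443 + 3.150 + 0.932 + 2.400 = 114.861 m^2 sabins.
Volume V = 12 × 10 × 4 = 480 m³.
T = 0.161 V/A = 0.161·480/114.861 = 0.67 s.

0.67 s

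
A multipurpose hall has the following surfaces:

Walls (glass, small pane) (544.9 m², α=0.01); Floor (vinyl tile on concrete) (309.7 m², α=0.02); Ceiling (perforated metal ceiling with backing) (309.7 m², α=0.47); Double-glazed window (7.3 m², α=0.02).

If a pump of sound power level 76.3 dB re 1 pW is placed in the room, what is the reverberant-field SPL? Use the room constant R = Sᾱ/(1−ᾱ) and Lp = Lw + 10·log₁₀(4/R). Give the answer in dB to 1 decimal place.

59.7 dB

Σ(Sᵢαᵢ) = 544.9·0.01 + 309.7·0.02 + 309.7·0.47 + 7.3·0.02 = 157.348; total area S = 1171.6 m².
ᾱ = 0.1343, so room constant R = A/(1−ᾱ) = 181.758 m².
Lp = Lw + 10 log₁₀(4/R) = 76.3 -16.57 = 59.7 dB.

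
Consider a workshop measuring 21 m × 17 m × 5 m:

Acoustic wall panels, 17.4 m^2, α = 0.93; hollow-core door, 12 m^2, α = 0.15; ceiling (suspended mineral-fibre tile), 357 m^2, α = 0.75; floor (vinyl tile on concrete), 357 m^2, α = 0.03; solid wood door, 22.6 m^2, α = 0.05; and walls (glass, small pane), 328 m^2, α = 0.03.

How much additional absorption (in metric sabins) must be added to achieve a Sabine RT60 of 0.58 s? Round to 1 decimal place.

188.1 sabins

Equivalent absorption area: A₁ = 17.4·0.93 + 12·0.15 + 357·0.75 + 357·0.03 + 22.6·0.05 + 328·0.03 = 307.412 m^2.
For T = 0.58 s, need A₂ = 0.161·V/T = 0.161·1785/0.58 = 495.491 sabins.
Shortfall: 495.491 − 307.412 = 188.1 sabins.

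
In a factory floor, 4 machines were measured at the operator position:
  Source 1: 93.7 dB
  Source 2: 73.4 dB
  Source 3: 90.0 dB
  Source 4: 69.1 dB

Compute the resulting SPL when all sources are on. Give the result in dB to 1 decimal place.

95.3 dB

Sum in the linear (power) domain: Σ 10^(Lᵢ/10) = 10^(93.7/10) + 10^(73.4/10) + 10^(90.0/10) + 10^(69.1/10) = 3.374e+09.
L_total = 10·log₁₀(3.374e+09) = 95.3 dB.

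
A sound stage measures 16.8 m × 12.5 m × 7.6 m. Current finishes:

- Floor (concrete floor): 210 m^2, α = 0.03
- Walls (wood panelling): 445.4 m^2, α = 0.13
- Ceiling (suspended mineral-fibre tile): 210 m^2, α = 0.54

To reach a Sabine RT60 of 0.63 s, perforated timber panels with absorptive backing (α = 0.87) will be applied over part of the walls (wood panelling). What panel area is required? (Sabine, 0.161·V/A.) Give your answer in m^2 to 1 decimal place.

311.2

Summing Sᵢαᵢ: 6.300 + 57.902 + 113.400 → A₁ = 177.602 sabins.
V = 1596 m³. Target absorption A₂ = 0.161 × 1596 / 0.63 = 407.867 sabins.
ΔA needed = 407.867 − 177.602 = 230.265 sabins.
Each m^2 of panel replacing the walls (wood panelling) adds (0.87 − 0.13) = 0.74 sabins.
Area = ΔA/Δα = 230.265/0.74 = 311.2 m^2.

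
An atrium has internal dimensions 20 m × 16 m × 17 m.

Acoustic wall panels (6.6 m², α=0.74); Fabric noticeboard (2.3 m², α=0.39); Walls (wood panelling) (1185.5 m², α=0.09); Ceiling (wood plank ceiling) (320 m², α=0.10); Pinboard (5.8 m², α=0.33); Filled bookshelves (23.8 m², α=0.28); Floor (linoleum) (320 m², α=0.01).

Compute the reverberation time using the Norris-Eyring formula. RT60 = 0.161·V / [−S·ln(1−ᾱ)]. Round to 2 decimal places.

Total surface area S = 6.6 + 2.3 + 1185.5 + 320 + 5.8 + 23.8 + 320 = 1864.0 m².
Absorption A = 6.6×0.74 + 2.3×0.39 + 1185.5×0.09 + 320×0.10 + 5.8×0.33 + 23.8×0.28 + 320×0.01 = 156.254 sabins.
ᾱ = 156.254 / 1864.0 = 0.0838.
Eyring denominator: −S ln(1−ᾱ) = 163.138.
V = 20 × 16 × 17 = 5440 m³.
T = 0.161·V/[−S·ln(1−ᾱ)] = 0.161·5440/163.138 = 5.37 s.

5.37 seconds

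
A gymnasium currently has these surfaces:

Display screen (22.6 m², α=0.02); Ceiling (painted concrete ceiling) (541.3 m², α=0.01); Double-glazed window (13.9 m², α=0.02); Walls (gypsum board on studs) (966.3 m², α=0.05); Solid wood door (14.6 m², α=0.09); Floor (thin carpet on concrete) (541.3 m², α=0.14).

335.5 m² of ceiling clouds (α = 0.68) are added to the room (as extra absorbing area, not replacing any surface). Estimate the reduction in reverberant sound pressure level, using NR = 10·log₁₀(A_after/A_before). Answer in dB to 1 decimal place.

4.4 dB

Total absorption A_before = 22.6×0.02 + 541.3×0.01 + 13.9×0.02 + 966.3×0.05 + 14.6×0.09 + 541.3×0.14
  = 0.452 + 5.413 + 0.278 + 48.315 + 1.314 + 75.782 = 131.554 m² sabins.
Added absorption = 335.5 × 0.68 = 228.140 sabins.
New total A_after = 359.694 sabins.
Reduction = 10 log₁₀(A_after/A_before) = 10 log₁₀(2.7342) = 4.4 dB.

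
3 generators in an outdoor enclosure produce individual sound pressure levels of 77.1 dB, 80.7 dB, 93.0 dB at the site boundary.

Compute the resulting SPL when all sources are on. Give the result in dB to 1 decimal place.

93.4 dB

Σ 10^(Lᵢ/10) = 2.164e+09.
L_total = 10·log₁₀(2.164e+09) = 93.4 dB.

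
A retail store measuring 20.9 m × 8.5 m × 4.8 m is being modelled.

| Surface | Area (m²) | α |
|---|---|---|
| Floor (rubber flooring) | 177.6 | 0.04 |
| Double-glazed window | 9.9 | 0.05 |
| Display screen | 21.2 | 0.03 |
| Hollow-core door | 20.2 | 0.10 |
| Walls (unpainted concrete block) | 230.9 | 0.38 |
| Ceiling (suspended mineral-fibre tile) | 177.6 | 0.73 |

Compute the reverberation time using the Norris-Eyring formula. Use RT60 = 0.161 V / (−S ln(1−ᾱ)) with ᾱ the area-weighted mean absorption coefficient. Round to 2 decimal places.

0.49 s

Total surface area S = 177.6 + 9.9 + 21.2 + 20.2 + 230.9 + 177.6 = 637.4 m².
Absorption A = 177.6·0.04 + 9.9·0.05 + 21.2·0.03 + 20.2·0.10 + 230.9·0.38 + 177.6·0.73 = 227.645 sabins.
Mean coefficient ᾱ = A/S = 0.3571.
−S·ln(1−ᾱ) = −637.4 × ln(1 − 0.3571) = 281.582.
V = 20.9 × 8.5 × 4.8 = 852.72 m³.
RT60 = 0.161 × 852.72 / 281.582 = 0.49 s.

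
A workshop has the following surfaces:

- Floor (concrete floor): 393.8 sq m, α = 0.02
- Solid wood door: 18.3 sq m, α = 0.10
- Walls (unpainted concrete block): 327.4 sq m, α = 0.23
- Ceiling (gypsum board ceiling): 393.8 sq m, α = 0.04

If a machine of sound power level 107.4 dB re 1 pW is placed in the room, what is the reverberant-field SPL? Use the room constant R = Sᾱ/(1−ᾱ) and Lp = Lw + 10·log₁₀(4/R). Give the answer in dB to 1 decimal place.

Σ(Sᵢαᵢ) = 393.8×0.02 + 18.3×0.10 + 327.4×0.23 + 393.8×0.04 = 100.760; total area S = 1133.3 sq m.
ᾱ = 0.0889, so room constant R = A/(1−ᾱ) = 110.592 sq m.
Lp = Lw + 10 log₁₀(4/R) = 107.4 -14.42 = 93.0 dB.

93.0 dB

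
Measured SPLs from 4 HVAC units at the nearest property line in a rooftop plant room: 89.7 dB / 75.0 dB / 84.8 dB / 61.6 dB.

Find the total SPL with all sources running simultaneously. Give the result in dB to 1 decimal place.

Σ 10^(Lᵢ/10) = 1.268e+09.
Combined level = 10 log₁₀(1.268e+09) = 91.0 dB.

91.0 dB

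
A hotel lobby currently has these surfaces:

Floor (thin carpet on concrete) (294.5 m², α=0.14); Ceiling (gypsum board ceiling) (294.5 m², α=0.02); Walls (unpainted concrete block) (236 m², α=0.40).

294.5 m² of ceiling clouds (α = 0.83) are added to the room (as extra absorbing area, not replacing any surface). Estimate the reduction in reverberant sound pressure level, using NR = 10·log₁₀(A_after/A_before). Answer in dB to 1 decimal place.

4.4 dB

Equivalent absorption area: A_before = 294.5*0.14 + 294.5*0.02 + 236*0.40 = 141.520 m².
Added absorption = 294.5 × 0.83 = 244.435 sabins.
New total A_after = 385.955 sabins.
Reduction = 10 log₁₀(A_after/A_before) = 10 log₁₀(2.7272) = 4.4 dB.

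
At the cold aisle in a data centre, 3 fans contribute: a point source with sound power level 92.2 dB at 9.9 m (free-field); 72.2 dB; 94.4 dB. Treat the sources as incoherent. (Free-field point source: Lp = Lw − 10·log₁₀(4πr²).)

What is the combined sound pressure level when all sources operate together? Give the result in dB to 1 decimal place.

Source at 9.9 m: Lp = 92.2 − 10·log₁₀(4π·9.9²) = 92.2 − 10·log₁₀(1231.630) = 61.3 dB.
Sum in the linear (power) domain: Σ 10^(Lᵢ/10) = 10^(61.3/10) + 10^(72.2/10) + 10^(94.4/10) = 2.772e+09.
L_total = 10·log₁₀(2.772e+09) = 94.4 dB.

94.4 dB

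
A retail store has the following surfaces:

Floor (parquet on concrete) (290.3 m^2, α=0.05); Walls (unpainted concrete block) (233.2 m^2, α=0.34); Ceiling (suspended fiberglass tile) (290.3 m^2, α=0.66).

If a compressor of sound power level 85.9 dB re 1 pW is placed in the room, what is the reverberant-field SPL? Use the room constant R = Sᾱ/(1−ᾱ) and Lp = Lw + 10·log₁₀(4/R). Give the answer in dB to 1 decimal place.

65.5 dB

A = 285.401 sabins; S = 813.8 m^2.
ᾱ = 285.401/813.8 = 0.3507; R = Sᾱ/(1−ᾱ) = 285.401/(1−0.3507) = 439.552 m^2.
Lp = Lw + 10 log₁₀(4/R) = 85.9 -20.41 = 65.5 dB.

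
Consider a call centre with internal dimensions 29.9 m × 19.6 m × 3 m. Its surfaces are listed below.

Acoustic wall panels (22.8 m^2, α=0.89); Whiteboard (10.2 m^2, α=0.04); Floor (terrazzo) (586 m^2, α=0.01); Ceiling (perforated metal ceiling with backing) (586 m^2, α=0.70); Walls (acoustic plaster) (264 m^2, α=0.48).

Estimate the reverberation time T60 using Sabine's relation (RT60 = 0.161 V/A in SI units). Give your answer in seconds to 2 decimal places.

0.50 s

Total absorption A = 22.8×0.89 + 10.2×0.04 + 586×0.01 + 586×0.70 + 264×0.48
  = 20.292 + 0.408 + 5.860 + 410.200 + 126.720 = 563.480 m^2 sabins.
Volume V = 29.9 × 19.6 × 3 = 1758.12 m³.
RT60 = 0.161 · V / A = 0.161 × 1758.12 / 563.480 = 0.50 s.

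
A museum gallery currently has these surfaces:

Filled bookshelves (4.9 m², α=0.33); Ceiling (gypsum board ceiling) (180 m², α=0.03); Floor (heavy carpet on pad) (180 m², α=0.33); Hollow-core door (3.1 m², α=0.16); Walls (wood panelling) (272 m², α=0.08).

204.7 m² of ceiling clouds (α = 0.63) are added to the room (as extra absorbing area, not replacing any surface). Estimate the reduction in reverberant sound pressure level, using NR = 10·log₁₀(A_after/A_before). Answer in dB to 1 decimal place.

3.9 dB

Total absorption A_before = 4.9*0.33 + 180*0.03 + 180*0.33 + 3.1*0.16 + 272*0.08
  = 1.617 + 5.400 + 59.400 + 0.496 + 21.760 = 88.673 m² sabins.
Added absorption = 204.7 × 0.63 = 128.961 sabins.
New total A_after = 217.634 sabins.
NR = 10·log₁₀(217.634/88.673) = 3.9 dB.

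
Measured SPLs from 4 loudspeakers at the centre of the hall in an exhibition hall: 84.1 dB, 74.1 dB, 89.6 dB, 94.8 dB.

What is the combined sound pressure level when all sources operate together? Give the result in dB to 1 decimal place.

Sum in the linear (power) domain: Σ 10^(Lᵢ/10) = 10^(84.1/10) + 10^(74.1/10) + 10^(89.6/10) + 10^(94.8/10) = 4.215e+09.
Back to dB: 10·log₁₀ Σ = 96.2 dB.

96.2 dB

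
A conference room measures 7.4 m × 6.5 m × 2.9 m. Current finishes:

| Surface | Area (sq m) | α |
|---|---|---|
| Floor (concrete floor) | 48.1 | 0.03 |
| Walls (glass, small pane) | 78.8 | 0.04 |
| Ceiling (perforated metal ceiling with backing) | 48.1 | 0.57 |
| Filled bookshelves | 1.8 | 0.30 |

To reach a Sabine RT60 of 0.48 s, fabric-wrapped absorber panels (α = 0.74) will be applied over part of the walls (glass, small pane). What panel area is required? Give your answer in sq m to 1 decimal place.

Equivalent absorption area: A₁ = 48.1·0.03 + 78.8·0.04 + 48.1·0.57 + 1.8·0.30 = 32.552 sq m.
V = 139.49 m³. Target absorption A₂ = 0.161 × 139.49 / 0.48 = 46.787 sabins.
ΔA needed = 46.787 − 32.552 = 14.235 sabins.
Each sq m of panel replacing the walls (glass, small pane) adds (0.74 − 0.04) = 0.70 sabins.
Area = ΔA/Δα = 14.235/0.70 = 20.3 sq m.

20.3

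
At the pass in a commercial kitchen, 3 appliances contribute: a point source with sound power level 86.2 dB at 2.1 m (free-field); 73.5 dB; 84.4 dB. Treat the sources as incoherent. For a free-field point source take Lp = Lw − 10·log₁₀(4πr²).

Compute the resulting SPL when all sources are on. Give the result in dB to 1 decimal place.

84.8 dB

Source at 2.1 m: Lp = 86.2 − 10·log₁₀(4π·2.1²) = 86.2 − 10·log₁₀(55.418) = 68.8 dB.
Sum in the linear (power) domain: Σ 10^(Lᵢ/10) = 10^(68.8/10) + 10^(73.5/10) + 10^(84.4/10) = 3.054e+08.
L_total = 10·log₁₀(3.054e+08) = 84.8 dB.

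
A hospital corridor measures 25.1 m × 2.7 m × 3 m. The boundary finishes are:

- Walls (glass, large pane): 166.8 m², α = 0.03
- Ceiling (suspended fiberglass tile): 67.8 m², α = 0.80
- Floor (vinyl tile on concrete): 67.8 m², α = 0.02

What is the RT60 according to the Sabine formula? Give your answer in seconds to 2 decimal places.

A = Σ Sᵢαᵢ = 166.8·0.03 + 67.8·0.80 + 67.8·0.02 = 60.600 sabins.
Room volume: 203.31 m³.
T = 0.161 V/A = 0.161·203.31/60.600 = 0.54 s.

0.54 sec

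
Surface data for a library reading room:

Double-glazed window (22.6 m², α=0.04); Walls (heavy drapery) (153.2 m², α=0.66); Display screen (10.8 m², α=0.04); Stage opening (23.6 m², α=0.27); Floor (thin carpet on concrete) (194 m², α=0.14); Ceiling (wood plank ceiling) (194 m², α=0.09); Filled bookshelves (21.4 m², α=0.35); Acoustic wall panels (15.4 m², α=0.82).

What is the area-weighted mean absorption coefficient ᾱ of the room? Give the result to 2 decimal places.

0.27

S = Σ Sᵢ = 22.6 + 153.2 + 10.8 + 23.6 + 194 + 194 + 21.4 + 15.4 = 635.0 m².
A = 22.6×0.04 + 153.2×0.66 + 10.8×0.04 + 23.6×0.27 + 194×0.14 + 194×0.09 + 21.4×0.35 + 15.4×0.82 = 173.558 sabins.
ᾱ = A/S = 0.27.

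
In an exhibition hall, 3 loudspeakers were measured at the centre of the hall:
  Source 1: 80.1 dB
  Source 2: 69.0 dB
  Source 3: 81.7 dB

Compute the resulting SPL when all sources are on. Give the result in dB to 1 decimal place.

Sum in the linear (power) domain: Σ 10^(Lᵢ/10) = 10^(80.1/10) + 10^(69.0/10) + 10^(81.7/10) = 2.582e+08.
L_total = 10·log₁₀(2.582e+08) = 84.1 dB.

84.1 dB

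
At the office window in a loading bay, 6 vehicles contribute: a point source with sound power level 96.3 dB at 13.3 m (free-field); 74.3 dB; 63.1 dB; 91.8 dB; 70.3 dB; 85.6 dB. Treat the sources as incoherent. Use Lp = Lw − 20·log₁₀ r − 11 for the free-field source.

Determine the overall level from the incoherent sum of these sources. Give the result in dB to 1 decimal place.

92.8 dB

Source at 13.3 m: Lp = 96.3 − 20·log₁₀(13.3) − 11 = 62.8 dB.
Sum in the linear (power) domain: Σ 10^(Lᵢ/10) = 10^(62.8/10) + 10^(74.3/10) + 10^(63.1/10) + 10^(91.8/10) + 10^(70.3/10) + 10^(85.6/10) = 1.918e+09.
L_total = 10·log₁₀(1.918e+09) = 92.8 dB.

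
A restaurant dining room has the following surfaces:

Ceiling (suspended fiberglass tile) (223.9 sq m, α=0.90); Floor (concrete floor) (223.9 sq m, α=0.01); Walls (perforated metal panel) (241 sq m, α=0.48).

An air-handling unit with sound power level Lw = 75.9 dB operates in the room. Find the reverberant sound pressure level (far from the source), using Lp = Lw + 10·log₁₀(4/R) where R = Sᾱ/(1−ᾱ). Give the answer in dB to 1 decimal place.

54.2 dB

Σ(Sᵢαᵢ) = 223.9×0.90 + 223.9×0.01 + 241×0.48 = 319.429; total area S = 688.8 sq m.
ᾱ = 0.4637, so room constant R = A/(1−ᾱ) = 595.616 sq m.
Lp = Lw + 10 log₁₀(4/R) = 75.9 -21.73 = 54.2 dB.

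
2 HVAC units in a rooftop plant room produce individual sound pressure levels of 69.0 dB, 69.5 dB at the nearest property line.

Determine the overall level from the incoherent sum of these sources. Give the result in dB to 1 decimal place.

72.3 dB

Sum in the linear (power) domain: Σ 10^(Lᵢ/10) = 10^(69.0/10) + 10^(69.5/10) = 1.686e+07.
L_total = 10·log₁₀(1.686e+07) = 72.3 dB.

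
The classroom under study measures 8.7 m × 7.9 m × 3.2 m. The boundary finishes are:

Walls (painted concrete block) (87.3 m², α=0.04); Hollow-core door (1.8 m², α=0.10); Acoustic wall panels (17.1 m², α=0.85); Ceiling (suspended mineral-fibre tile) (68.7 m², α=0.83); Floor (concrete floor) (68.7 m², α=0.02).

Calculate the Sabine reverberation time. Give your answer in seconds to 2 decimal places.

A = Σ Sᵢαᵢ = 87.3×0.04 + 1.8×0.10 + 17.1×0.85 + 68.7×0.83 + 68.7×0.02 = 76.602 sabins.
Volume V = 8.7 × 7.9 × 3.2 = 219.936 m³.
RT60 = 0.161 · V / A = 0.161 × 219.936 / 76.602 = 0.46 s.

0.46 sec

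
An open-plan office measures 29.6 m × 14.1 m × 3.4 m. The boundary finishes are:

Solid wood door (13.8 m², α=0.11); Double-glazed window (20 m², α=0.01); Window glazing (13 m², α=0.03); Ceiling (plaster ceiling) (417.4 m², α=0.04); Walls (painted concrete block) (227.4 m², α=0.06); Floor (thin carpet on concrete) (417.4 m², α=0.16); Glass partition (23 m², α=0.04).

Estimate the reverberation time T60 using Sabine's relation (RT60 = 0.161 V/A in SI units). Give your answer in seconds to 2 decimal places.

A = Σ Sᵢαᵢ = 13.8*0.11 + 20*0.01 + 13*0.03 + 417.4*0.04 + 227.4*0.06 + 417.4*0.16 + 23*0.04 = 100.152 sabins.
V = 29.6·14.1·3.4 = 1419.024 m³.
T = 0.161 V/A = 0.161·1419.024/100.152 = 2.28 s.

2.28 s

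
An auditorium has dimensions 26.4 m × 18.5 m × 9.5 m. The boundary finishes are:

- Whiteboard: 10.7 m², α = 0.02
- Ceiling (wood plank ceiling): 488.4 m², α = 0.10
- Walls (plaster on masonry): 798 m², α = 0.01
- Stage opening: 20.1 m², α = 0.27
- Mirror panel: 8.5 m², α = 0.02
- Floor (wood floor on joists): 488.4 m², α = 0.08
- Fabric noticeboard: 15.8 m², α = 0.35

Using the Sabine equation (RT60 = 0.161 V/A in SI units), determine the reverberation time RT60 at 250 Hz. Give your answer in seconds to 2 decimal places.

Equivalent absorption area: A = 10.7*0.02 + 488.4*0.10 + 798*0.01 + 20.1*0.27 + 8.5*0.02 + 488.4*0.08 + 15.8*0.35 = 107.233 m².
V = 26.4·18.5·9.5 = 4639.8 m³.
RT60 = 0.161 · V / A = 0.161 × 4639.8 / 107.233 = 6.97 s.

6.97 seconds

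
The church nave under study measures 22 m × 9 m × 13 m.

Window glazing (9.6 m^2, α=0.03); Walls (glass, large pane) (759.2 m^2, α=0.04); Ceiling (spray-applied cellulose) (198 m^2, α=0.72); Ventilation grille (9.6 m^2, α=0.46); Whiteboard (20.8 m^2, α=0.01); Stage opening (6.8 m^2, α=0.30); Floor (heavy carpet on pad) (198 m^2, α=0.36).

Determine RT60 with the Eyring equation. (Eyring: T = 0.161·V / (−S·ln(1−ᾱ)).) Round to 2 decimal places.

S = Σ Sᵢ = 1202.0 m^2.
Absorption A = 9.6×0.03 + 759.2×0.04 + 198×0.72 + 9.6×0.46 + 20.8×0.01 + 6.8×0.30 + 198×0.36 = 251.160 sabins.
ᾱ = 251.160 / 1202.0 = 0.2090.
−S·ln(1−ᾱ) = −1202.0 × ln(1 − 0.2090) = 281.818.
V = 22 × 9 × 13 = 2574 m³.
T = 0.161·V/[−S·ln(1−ᾱ)] = 0.161·2574/281.818 = 1.47 s.

1.47 s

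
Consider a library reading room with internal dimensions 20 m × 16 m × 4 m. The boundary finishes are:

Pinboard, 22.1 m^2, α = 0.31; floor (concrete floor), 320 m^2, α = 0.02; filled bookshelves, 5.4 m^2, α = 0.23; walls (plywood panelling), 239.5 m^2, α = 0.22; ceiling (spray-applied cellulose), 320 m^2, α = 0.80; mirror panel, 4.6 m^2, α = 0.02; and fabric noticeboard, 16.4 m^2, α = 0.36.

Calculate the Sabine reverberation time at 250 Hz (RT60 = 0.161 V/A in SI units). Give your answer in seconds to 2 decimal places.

Summing Sᵢαᵢ: 6.851 + 6.400 + 1.242 + 52.690 + 256.000 + 0.092 + 5.904 → A = 329.179 sabins.
Room volume: 1280 m³.
T = 0.161 V/A = 0.161·1280/329.179 = 0.63 s.

0.63 seconds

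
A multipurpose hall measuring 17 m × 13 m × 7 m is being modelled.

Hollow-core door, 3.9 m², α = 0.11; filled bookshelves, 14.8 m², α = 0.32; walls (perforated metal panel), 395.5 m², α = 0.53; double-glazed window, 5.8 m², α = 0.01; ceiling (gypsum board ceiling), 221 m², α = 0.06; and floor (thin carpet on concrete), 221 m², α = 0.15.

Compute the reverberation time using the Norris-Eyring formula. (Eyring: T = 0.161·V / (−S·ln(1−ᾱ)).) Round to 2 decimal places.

S = Σ Sᵢ = 862.0 m².
Absorption A = 3.9×0.11 + 14.8×0.32 + 395.5×0.53 + 5.8×0.01 + 221×0.06 + 221×0.15 = 261.248 sabins.
Mean coefficient ᾱ = A/S = 0.3031.
−S·ln(1−ᾱ) = −862.0 × ln(1 − 0.3031) = 311.280.
V = 17 × 13 × 7 = 1547 m³.
RT60 = 0.161 × 1547 / 311.280 = 0.80 s.

0.80 seconds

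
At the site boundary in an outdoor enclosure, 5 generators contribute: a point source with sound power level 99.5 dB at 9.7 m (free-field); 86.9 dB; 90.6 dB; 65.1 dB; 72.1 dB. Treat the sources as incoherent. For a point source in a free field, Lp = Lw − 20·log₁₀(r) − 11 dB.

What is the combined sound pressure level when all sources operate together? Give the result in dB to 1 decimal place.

92.2 dB

Source at 9.7 m: Lp = 99.5 − 20·log₁₀(9.7) − 11 = 68.8 dB.
Sum in the linear (power) domain: Σ 10^(Lᵢ/10) = 10^(68.8/10) + 10^(86.9/10) + 10^(90.6/10) + 10^(65.1/10) + 10^(72.1/10) = 1.665e+09.
Combined level = 10 log₁₀(1.665e+09) = 92.2 dB.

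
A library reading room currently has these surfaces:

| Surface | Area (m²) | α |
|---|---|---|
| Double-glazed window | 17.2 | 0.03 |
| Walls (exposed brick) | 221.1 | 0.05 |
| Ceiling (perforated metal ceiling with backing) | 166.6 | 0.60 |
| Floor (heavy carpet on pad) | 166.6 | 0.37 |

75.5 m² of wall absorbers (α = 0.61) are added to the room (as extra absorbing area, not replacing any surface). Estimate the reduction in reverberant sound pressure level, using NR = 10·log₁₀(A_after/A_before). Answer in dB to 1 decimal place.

1.0 dB

Equivalent absorption area: A_before = 17.2·0.03 + 221.1·0.05 + 166.6·0.60 + 166.6·0.37 = 173.173 m².
Added absorption = 75.5 × 0.61 = 46.055 sabins.
New total A_after = 219.228 sabins.
Reduction = 10 log₁₀(A_after/A_before) = 10 log₁₀(1.2659) = 1.0 dB.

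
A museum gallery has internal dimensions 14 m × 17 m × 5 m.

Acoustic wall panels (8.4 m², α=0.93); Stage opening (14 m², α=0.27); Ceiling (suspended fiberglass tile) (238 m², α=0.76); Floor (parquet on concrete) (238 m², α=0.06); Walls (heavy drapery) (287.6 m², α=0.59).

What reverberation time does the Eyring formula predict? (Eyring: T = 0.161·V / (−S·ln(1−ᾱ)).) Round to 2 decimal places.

S = Σ Sᵢ = 786.0 m².
Σ(Sᵢαᵢ) = 8.4×0.93 + 14×0.27 + 238×0.76 + 238×0.06 + 287.6×0.59 = 376.436.
ᾱ = 376.436 / 786.0 = 0.4789.
−S·ln(1−ᾱ) = −786.0 × ln(1 − 0.4789) = 512.325.
V = 14 × 17 × 5 = 1190 m³.
RT60 = 0.161 × 1190 / 512.325 = 0.37 s.

0.37 s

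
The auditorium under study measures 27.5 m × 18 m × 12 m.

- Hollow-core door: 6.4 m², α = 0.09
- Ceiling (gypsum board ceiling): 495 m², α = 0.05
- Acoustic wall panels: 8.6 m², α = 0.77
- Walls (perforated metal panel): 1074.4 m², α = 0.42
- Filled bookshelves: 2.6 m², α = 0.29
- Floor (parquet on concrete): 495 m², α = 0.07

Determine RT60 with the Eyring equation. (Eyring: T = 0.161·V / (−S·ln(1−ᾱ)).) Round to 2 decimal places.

1.60 seconds

Total surface area S = 6.4 + 495 + 8.6 + 1074.4 + 2.6 + 495 = 2082.0 m².
Σ(Sᵢαᵢ) = 6.4×0.09 + 495×0.05 + 8.6×0.77 + 1074.4×0.42 + 2.6×0.29 + 495×0.07 = 518.600.
Mean coefficient ᾱ = A/S = 0.2491.
−S·ln(1−ᾱ) = −2082.0 × ln(1 − 0.2491) = 596.457.
V = 27.5 × 18 × 12 = 5940 m³.
T = 0.161·V/[−S·ln(1−ᾱ)] = 0.161·5940/596.457 = 1.60 s.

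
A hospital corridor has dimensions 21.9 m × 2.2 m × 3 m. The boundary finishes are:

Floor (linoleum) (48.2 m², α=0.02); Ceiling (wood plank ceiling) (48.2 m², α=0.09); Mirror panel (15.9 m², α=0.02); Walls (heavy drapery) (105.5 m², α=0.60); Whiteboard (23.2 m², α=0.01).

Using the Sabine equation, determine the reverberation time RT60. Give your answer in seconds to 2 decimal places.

0.34 s

Total absorption A = 48.2*0.02 + 48.2*0.09 + 15.9*0.02 + 105.5*0.60 + 23.2*0.01
  = 0.964 + 4.338 + 0.318 + 63.300 + 0.232 = 69.152 m² sabins.
Room volume: 144.54 m³.
RT60 = 0.161 · V / A = 0.161 × 144.54 / 69.152 = 0.34 s.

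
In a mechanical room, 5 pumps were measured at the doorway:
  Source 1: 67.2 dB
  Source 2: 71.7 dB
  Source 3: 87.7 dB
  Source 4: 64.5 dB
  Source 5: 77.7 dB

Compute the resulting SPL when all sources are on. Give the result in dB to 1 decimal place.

Converting to relative power and adding: 10^(67.2/10) + 10^(71.7/10) + 10^(87.7/10) + 10^(64.5/10) + 10^(77.7/10) = 6.706e+08.
L_total = 10·log₁₀(6.706e+08) = 88.3 dB.

88.3 dB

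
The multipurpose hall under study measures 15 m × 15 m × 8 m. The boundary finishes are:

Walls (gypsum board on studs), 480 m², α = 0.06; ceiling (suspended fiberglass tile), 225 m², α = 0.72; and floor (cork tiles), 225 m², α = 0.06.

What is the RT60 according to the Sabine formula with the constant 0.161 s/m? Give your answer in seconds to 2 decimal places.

1.42 s

Equivalent absorption area: A = 480·0.06 + 225·0.72 + 225·0.06 = 204.300 m².
V = 15·15·8 = 1800 m³.
RT60 = 0.161 · V / A = 0.161 × 1800 / 204.300 = 1.42 s.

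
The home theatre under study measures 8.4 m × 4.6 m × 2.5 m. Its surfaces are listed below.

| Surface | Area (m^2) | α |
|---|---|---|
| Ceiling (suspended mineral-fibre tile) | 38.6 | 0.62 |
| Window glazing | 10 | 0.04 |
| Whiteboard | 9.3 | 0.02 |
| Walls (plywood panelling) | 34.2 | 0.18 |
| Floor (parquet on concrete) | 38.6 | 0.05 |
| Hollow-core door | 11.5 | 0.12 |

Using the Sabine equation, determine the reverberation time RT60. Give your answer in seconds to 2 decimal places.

0.46 seconds

Equivalent absorption area: A = 38.6·0.62 + 10·0.04 + 9.3·0.02 + 34.2·0.18 + 38.6·0.05 + 11.5·0.12 = 33.984 m^2.
V = 8.4·4.6·2.5 = 96.6 m³.
Sabine: RT60 = 0.161 × 96.6 / 33.984 = 0.46 s.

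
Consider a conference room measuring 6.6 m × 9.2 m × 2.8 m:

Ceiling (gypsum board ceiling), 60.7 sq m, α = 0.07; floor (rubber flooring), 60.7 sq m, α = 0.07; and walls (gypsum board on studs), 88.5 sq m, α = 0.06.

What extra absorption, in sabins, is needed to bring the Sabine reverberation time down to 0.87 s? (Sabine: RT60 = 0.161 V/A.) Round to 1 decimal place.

17.7 sabins

Summing Sᵢαᵢ: 4.249 + 4.249 + 5.310 → A₁ = 13.808 sabins.
For T = 0.87 s, need A₂ = 0.161·V/T = 0.161·170.016/0.87 = 31.463 sabins.
Shortfall: 31.463 − 13.808 = 17.7 sabins.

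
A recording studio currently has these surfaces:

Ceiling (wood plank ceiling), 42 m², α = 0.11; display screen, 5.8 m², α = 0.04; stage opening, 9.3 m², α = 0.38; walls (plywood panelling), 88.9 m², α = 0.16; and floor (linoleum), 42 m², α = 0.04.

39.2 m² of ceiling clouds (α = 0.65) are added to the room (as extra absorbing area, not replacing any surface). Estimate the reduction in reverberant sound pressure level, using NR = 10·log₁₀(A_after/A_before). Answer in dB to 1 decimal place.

3.1 dB

Summing Sᵢαᵢ: 4.620 + 0.232 + 3.534 + 14.224 + 1.680 → A_before = 24.290 sabins.
Added absorption = 39.2 × 0.65 = 25.480 sabins.
A_after = 24.290 + 25.480 = 49.770 sabins.
Reduction = 10 log₁₀(A_after/A_before) = 10 log₁₀(2.0490) = 3.1 dB.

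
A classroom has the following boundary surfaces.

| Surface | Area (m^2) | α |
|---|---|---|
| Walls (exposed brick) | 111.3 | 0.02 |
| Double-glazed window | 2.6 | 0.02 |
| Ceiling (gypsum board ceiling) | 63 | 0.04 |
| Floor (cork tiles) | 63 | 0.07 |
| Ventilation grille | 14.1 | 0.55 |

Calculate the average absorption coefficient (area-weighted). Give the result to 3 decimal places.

Total surface area S = 254.0 m^2.
Σ(Sᵢαᵢ) = 111.3·0.02 + 2.6·0.02 + 63·0.04 + 63·0.07 + 14.1·0.55 = 16.963.
ᾱ = 16.963 / 254.0 = 0.067.

0.067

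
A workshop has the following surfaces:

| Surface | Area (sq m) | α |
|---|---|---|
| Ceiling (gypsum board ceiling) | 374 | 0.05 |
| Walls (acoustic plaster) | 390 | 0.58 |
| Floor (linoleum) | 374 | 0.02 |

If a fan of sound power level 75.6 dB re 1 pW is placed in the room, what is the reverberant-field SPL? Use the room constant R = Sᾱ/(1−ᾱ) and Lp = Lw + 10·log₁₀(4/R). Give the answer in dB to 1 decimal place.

A = 252.380 sabins; S = 1138.0 sq m.
ᾱ = 0.2218, so room constant R = A/(1−ᾱ) = 324.313 sq m.
Lp = Lw + 10 log₁₀(4/R) = 75.6 -19.09 = 56.5 dB.

56.5 dB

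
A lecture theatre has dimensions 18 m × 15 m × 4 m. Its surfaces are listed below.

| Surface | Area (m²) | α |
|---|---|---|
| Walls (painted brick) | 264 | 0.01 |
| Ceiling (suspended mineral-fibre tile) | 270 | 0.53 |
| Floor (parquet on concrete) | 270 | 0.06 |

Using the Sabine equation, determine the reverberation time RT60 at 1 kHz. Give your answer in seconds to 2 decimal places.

Summing Sᵢαᵢ: 2.640 + 143.100 + 16.200 → A = 161.940 sabins.
V = 18·15·4 = 1080 m³.
RT60 = 0.161 · V / A = 0.161 × 1080 / 161.940 = 1.07 s.

1.07 seconds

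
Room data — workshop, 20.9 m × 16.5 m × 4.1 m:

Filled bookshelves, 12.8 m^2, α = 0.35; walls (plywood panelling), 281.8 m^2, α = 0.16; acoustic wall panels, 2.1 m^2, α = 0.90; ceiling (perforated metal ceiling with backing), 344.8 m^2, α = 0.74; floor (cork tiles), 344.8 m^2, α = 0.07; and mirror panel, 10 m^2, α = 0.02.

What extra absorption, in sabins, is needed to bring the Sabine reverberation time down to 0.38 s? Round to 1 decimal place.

268.1 sabins

Equivalent absorption area: A₁ = 12.8*0.35 + 281.8*0.16 + 2.1*0.90 + 344.8*0.74 + 344.8*0.07 + 10*0.02 = 330.946 m^2.
For T = 0.38 s, need A₂ = 0.161·V/T = 0.161·1413.885/0.38 = 599.041 sabins.
Additional absorption ΔA = 599.041 − 330.946 = 268.1 sabins.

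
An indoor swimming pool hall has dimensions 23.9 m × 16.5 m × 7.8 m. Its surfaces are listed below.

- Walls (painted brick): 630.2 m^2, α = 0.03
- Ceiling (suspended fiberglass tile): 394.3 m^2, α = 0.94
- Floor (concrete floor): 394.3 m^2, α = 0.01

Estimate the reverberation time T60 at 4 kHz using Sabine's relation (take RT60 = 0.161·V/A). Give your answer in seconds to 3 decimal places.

1.259 seconds

Summing Sᵢαᵢ: 18.906 + 370.642 + 3.943 → A = 393.491 sabins.
Room volume: 3075.93 m³.
T = 0.161 V/A = 0.161·3075.93/393.491 = 1.259 s.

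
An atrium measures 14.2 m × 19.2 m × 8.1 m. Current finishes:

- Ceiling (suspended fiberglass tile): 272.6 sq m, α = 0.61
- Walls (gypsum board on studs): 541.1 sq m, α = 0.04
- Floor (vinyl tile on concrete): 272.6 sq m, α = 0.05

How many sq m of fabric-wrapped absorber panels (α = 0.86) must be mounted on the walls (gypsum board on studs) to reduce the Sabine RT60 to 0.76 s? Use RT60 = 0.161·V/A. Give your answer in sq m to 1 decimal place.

324.7

A₁ = Σ Sᵢαᵢ = 272.6*0.61 + 541.1*0.04 + 272.6*0.05 = 201.560 sabins.
V = 2208.384 m³. Target absorption A₂ = 0.161 × 2208.384 / 0.76 = 467.829 sabins.
Absorption to add: 467.829 − 201.560 = 266.269 sabins.
Net gain per sq m: Δα = 0.86 − 0.04 = 0.82.
Panel area = 266.269 / 0.82 = 324.7 sq m.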